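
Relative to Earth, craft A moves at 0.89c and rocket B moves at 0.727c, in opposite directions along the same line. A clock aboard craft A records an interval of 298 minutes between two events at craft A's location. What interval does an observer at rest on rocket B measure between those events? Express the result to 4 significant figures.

The velocity of craft A relative to rocket B is (0.89 + 0.727)c / (1 + 0.89×0.727) = 0.98177c; relative speed 0.98177c.
γ for this relative speed: γ = 1/√(1 − 0.963872) = 5.2611.
The clock on craft A records proper time, so rocket B measures Δt = γΔτ = 5.2611 × 298 = 1568 minutes.

1568 minutes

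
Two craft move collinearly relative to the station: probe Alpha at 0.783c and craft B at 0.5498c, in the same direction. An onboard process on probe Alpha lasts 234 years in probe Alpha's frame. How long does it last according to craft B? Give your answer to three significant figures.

256 years

The velocity of probe Alpha relative to craft B is (0.783 − 0.5498)c / (1 − 0.783×0.5498) = 0.40948c; relative speed 0.40948c.
At |u| = 0.40948c, γ = (1 − 0.167674)^(−1/2) = 1.0961.
The clock on probe Alpha records proper time, so craft B measures Δt = γΔτ = 1.0961 × 234 = 256 years.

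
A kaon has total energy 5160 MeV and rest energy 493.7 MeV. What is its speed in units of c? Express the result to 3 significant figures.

0.995c

γ = E/(mc²) = 5160/493.7 = 10.452.
β = √(1 − 1/γ²) = √(1 − 0.0091538) = √0.9908462 = 0.995.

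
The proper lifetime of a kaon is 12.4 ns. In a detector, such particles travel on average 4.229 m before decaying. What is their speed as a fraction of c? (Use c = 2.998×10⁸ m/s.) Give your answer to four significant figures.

Lab distance = (lab lifetime)·v = γτ·βc, so βγ = d/(cτ) = 4.229/(2.998×10⁸ × 1.240×10^-8) = 1.1376.
With βγ = 1.1376: γ² = 1 + (βγ)² = 2.29413, and β = (βγ)/γ = 1.1376/1.51464 = 0.7511.

0.7511c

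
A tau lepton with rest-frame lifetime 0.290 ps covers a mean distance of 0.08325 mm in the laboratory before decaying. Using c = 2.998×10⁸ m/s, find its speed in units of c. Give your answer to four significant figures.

d = βγcτ ⇒ βγ = d/(cτ) = 8.325×10^-5 m / (8.6942×10^-5 m) = 0.95753.
β = (βγ)/√(1+(βγ)²) = 0.95753/√1.916864 = 0.6916.

0.6916c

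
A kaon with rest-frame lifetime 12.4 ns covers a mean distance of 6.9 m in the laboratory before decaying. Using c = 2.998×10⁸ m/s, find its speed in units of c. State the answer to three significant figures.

Lab distance = (lab lifetime)·v = γτ·βc, so βγ = d/(cτ) = 6.900/(2.998×10⁸ × 1.240×10^-8) = 1.8561.
With βγ = 1.8561: γ² = 1 + (βγ)² = 4.44511, and β = (βγ)/γ = 1.8561/2.10834 = 0.880.

0.880c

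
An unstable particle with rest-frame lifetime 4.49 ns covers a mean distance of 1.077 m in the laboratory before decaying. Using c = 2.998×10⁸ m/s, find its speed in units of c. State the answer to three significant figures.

Lab distance = (lab lifetime)·v = γτ·βc, so βγ = d/(cτ) = 1.077/(2.998×10⁸ × 4.490×10^-9) = 0.80009.
With βγ = 0.80009: γ² = 1 + (βγ)² = 1.640144, and β = (βγ)/γ = 0.80009/1.28068 = 0.625.

0.625c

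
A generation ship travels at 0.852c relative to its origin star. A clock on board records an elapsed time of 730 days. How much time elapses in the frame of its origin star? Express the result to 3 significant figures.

γ = 1/√(1 − β²) = 1/√(1 − 0.725904) = 1/√0.274096 = 1/0.523542 = 1.9101.
The onboard clock measures proper time, so the interval in the rest frame of its origin star is dilated: Δt = γ·Δτ = 1.9101 × 730 days = 1390 days.

1390 days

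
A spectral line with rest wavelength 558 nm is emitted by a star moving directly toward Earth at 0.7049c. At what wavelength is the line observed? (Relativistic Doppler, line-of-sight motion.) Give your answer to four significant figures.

Relativistic Doppler for wavelength: λ_obs = λ_src · √((1−β)/(1+β)).
With β = 0.7049: factor = √(0.2951/1.7049) = 0.41604.
λ_obs = 558 × 0.41604 = 232.2 nm.

232.2 nm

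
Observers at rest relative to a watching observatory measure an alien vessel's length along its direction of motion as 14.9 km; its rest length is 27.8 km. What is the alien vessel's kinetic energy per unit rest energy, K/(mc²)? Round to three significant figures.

0.866

From L = L₀/γ: γ = 27.8/14.9 = 1.86577.
Since K = (γ−1)mc², K/(mc²) = 1.86577 − 1 = 0.866.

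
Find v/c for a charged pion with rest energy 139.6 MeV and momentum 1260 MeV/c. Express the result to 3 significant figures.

pc/(mc²) = 1260/139.6 = 9.0258 = βγ = β/√(1−β²).
So β² = x²/(1 + x²) with x = 9.0258: x² = 81.4651, β² = 81.4651/82.4651 = 0.987874, β = 0.994.

0.994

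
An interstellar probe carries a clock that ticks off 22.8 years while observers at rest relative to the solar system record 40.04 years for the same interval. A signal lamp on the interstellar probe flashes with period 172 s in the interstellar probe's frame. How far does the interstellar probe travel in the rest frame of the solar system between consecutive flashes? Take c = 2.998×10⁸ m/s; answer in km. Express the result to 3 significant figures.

From Δt = γΔτ: γ = 40.04/22.8 = 1.75614.
β = √(1 − 1/γ²) = 0.82204. Lab-frame period = γτ = 1.75614×172 s = 302.06 s. Distance = βc × γτ = 0.82204 × 2.998×10⁸ m/s × 302.06 s = 7.4442×10^10 m = 7.44×10^7 km.

7.44×10^7 km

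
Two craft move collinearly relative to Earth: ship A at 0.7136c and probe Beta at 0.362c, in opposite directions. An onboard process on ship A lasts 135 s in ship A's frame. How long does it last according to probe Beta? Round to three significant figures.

260 s

Transform ship A's velocity into probe Beta's frame: (0.7136 + 0.362)/(1 + 0.7136·0.362) = 1.0756/1.2583232, so the relative speed is 0.85479c.
γ for this relative speed: γ = 1/√(1 − 0.730666) = 1.9269.
Ship A's interval is proper; time dilation gives Δt_B = γΔτ = 1.9269 × 135 s = 260 s.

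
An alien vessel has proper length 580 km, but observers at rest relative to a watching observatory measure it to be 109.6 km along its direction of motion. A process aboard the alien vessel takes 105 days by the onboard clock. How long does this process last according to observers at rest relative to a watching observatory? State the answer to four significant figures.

Length contraction gives γ = L₀/L = 580/109.6 = 5.29197.
The same γ dilates the second interval: 5.29197 × 105 days = 555.7 days.

555.7 days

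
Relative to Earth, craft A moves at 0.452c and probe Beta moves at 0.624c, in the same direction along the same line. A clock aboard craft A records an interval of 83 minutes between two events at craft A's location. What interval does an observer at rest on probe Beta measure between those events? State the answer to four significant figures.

85.49 minutes

Transform craft A's velocity into probe Beta's frame: (0.452 − 0.624)/(1 − 0.452·0.624) = −0.172/0.717952, so the relative speed is 0.23957c.
γ for this relative speed: γ = 1/√(1 − 0.0573938) = 1.03.
Craft A's interval is proper; time dilation gives Δt_B = γΔτ = 1.03 × 83 minutes = 85.49 minutes.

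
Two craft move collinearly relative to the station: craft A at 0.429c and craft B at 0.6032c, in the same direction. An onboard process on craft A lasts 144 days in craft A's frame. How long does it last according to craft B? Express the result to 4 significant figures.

148.1 days

Transform craft A's velocity into craft B's frame: (0.429 − 0.6032)/(1 − 0.429·0.6032) = −0.1742/0.7412272, so the relative speed is 0.23502c.
γ for this relative speed: γ = 1/√(1 − 0.0552344) = 1.0288.
Craft A's interval is proper; time dilation gives Δt_B = γΔτ = 1.0288 × 144 days = 148.1 days.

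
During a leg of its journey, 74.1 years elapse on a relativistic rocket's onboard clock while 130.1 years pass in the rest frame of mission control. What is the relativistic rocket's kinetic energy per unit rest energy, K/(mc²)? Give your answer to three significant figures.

From Δt = γΔτ: γ = 130.1/74.1 = 1.75574.
K/(mc²) = γ − 1 = 1.75574 − 1 = 0.756.

0.756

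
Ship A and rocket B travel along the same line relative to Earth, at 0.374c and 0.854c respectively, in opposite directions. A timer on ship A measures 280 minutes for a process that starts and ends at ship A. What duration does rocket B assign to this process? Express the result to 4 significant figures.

765.6 minutes

The velocity of ship A relative to rocket B is (0.374 + 0.854)c / (1 + 0.374×0.854) = 0.93073c; relative speed 0.93073c.
At |u| = 0.93073c, γ = (1 − 0.866258)^(−1/2) = 2.7344.
Ship A's interval is proper; time dilation gives Δt_B = γΔτ = 2.7344 × 280 minutes = 765.6 minutes.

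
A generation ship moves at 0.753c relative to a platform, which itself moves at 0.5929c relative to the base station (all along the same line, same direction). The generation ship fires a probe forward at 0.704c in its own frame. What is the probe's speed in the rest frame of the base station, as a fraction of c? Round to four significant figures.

0.9876c

Compose velocities in two stages. Stage 1 (into S'): u₁ = (0.704+0.753)/(1+0.704×0.753) = 0.95222.
Stage 2 (into S): u = (0.95222+0.5929)/(1+0.95222×0.5929) = 0.98757, so the speed is 0.9876c.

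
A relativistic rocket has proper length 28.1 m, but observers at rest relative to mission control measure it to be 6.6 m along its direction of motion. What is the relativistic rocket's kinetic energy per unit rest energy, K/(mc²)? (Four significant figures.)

γ = L₀/L = 28.1/6.6 = 4.25758.
K/(mc²) = γ − 1 = 4.25758 − 1 = 3.258.

3.258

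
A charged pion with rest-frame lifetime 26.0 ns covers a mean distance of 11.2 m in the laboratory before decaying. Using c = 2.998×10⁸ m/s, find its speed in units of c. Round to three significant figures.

d = βγcτ ⇒ βγ = d/(cτ) = 11.20 m / (7.7948 m) = 1.4369.
β = (βγ)/√(1+(βγ)²) = 1.4369/√3.06468 = 0.821.

0.821c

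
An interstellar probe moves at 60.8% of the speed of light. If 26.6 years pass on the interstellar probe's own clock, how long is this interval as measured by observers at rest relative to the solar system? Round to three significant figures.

γ = 1/√(1 − β²) = 1/√(1 − 0.369664) = 1/√0.630336 = 1/0.793937 = 1.2595.
Time dilation: Δt = γ·Δτ = 1.2595 × 26.6 = 33.5 years.

33.5 years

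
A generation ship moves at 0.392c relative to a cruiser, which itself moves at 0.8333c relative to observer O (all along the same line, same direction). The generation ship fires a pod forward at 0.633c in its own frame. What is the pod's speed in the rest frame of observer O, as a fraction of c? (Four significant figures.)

Compose velocities in two stages. Stage 1 (into S'): u₁ = (0.633+0.392)/(1+0.633×0.392) = 0.82122.
Stage 2 (into S): u = (0.82122+0.8333)/(1+0.82122×0.8333) = 0.98231, so the speed is 0.9823c.

0.9823c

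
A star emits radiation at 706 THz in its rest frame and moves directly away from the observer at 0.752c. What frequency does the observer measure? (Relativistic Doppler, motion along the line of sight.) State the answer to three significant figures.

266 THz

Relativistic Doppler (source moving away): f_obs = f_src · √((1−β)/(1+β)).
With β = 0.752: factor = √(0.248/1.752) = 0.37623.
f_obs = 706 × 0.37623 = 266 THz.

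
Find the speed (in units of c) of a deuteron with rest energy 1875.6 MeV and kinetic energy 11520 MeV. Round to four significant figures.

K = (γ−1)mc², so γ = 1 + 11520/1875.6 = 7.142.
Then v/c = √(1 − γ⁻²) = √(1 − 0.0196047) = √0.9803953 = 0.9901.

0.9901c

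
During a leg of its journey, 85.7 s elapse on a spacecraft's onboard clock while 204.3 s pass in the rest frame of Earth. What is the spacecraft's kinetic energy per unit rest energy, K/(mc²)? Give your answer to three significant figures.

1.38

γ = Δt/Δτ = 204.3/85.7 = 2.3839.
K/(mc²) = γ − 1 = 2.3839 − 1 = 1.38.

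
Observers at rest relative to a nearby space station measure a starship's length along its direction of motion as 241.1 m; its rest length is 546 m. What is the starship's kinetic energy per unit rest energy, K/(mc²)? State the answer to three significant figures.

1.26

From L = L₀/γ: γ = 546/241.1 = 2.26462.
K/(mc²) = γ − 1 = 2.26462 − 1 = 1.26.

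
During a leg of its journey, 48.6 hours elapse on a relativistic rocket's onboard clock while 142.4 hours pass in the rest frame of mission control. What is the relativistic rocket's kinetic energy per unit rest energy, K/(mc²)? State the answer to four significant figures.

1.930

From Δt = γΔτ: γ = 142.4/48.6 = 2.93004.
Since K = (γ−1)mc², K/(mc²) = 2.93004 − 1 = 1.930.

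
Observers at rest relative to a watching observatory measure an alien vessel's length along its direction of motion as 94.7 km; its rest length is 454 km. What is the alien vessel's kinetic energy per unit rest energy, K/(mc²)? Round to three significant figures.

γ = L₀/L = 454/94.7 = 4.79409.
Since K = (γ−1)mc², K/(mc²) = 4.79409 − 1 = 3.79.

3.79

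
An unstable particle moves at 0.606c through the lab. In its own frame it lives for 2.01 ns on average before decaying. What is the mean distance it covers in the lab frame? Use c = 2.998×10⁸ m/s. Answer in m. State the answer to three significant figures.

γ = 1/√(1 − β²) = 1/√(1 − 0.367236) = 1/√0.632764 = 1/0.795465 = 1.2571.
Lab-frame lifetime: Δt = γτ = 1.2571 × 2.01 ns = 2.5268 ns.
Distance: d = vΔt = 0.606 × 2.998×10⁸ m/s × 2.5268×10^-9 s = 0.459 m.

0.459 m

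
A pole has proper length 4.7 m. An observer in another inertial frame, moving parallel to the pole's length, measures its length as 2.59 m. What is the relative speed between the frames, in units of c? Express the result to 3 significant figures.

0.834c

Length contraction gives γ = L₀/L = 4.7/2.59 = 1.8147.
β = √(1 − 1/γ²) = √0.696338 = 0.834.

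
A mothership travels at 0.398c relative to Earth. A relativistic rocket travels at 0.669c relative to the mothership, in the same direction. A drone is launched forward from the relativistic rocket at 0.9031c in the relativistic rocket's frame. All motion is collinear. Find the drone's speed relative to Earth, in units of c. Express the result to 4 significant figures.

Apply u = (u'+v)/(1+u'v) twice. Drone in the mothership frame: (0.9031+0.669)/(1+0.9031·0.669) = 1.5721/1.6041739 = 0.98001c.
That velocity, transformed to the rest frame of Earth: (0.98001+0.398)/(1+0.98001·0.398) = 1.37801/1.39004398 = 0.99134c.

0.9913c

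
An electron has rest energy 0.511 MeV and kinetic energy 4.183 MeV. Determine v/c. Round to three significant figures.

0.994

K = (γ−1)mc², so γ = 1 + 4.183/0.511 = 9.1859.
Then v/c = √(1 − γ⁻²) = √(1 − 0.011851) = √0.988149 = 0.994.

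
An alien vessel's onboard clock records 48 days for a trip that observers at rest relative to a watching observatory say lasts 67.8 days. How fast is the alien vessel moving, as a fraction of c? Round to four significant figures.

0.7062c

γ = Δt/Δτ = 67.8/48 = 1.4125.
β = √(1 − 1/γ²) = √(1 − 0.501214) = √0.498786 = 0.7062.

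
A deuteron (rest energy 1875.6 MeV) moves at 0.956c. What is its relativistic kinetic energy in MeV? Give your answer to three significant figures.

4520 MeV

γ = 1/√(1 − β²) = 1/√(1 − 0.913936) = 1/√0.086064 = 1/0.293367 = 3.4087.
Kinetic energy: K = (γ − 1)mc² = (3.4087 − 1) × 1875.6 MeV = 2.4087 × 1875.6 = 4520 MeV.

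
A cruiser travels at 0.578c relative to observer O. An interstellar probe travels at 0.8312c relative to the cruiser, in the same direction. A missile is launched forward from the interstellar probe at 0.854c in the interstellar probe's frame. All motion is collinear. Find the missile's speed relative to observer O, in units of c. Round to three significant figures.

0.996c

Apply u = (u'+v)/(1+u'v) twice. Missile in the cruiser frame: (0.854+0.8312)/(1+0.854·0.8312) = 1.6852/1.7098448 = 0.98559c.
That velocity, transformed to the rest frame of observer O: (0.98559+0.578)/(1+0.98559·0.578) = 1.56359/1.56967102 = 0.99613c.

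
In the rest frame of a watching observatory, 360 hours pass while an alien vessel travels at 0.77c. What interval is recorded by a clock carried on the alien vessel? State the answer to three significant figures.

230 hours

γ = 1/√(1 − β²) = 1/√(1 − 0.5929) = 1/√0.4071 = 1/0.638044 = 1.5673.
The moving clock records proper time: Δτ = Δt/γ = 360/1.5673 = 230 hours.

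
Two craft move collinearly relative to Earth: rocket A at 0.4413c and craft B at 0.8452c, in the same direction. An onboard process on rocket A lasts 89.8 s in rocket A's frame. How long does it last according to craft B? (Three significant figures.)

117 s

Transform rocket A's velocity into craft B's frame: (0.4413 − 0.8452)/(1 − 0.4413·0.8452) = −0.4039/0.62701324, so the relative speed is 0.64417c.
At |u| = 0.64417c, γ = (1 − 0.414955)^(−1/2) = 1.3074.
The clock on rocket A records proper time, so craft B measures Δt = γΔτ = 1.3074 × 89.8 = 117 s.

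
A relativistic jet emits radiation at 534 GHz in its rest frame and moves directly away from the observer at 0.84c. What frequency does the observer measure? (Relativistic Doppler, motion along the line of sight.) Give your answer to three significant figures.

157 GHz

Relativistic Doppler (source moving away): f_obs = f_src · √((1−β)/(1+β)).
With β = 0.84: factor = √(0.16/1.84) = 0.29488.
f_obs = 534 × 0.29488 = 157 GHz.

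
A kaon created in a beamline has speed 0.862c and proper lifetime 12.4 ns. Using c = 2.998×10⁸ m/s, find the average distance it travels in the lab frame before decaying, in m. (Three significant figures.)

With β = 0.862, γ = 1/√(1 − 0.862²) = 1/√0.256956 = 1.9727.
Lab-frame lifetime: Δt = γτ = 1.9727 × 12.4 ns = 24.461 ns.
Distance: d = vΔt = 0.862 × 2.998×10⁸ m/s × 2.4461×10^-8 s = 6.32 m.

6.32 m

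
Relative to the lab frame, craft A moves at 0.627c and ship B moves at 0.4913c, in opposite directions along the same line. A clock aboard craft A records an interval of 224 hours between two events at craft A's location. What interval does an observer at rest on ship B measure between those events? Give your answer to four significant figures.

431.8 hours

Transform craft A's velocity into ship B's frame: (0.627 + 0.4913)/(1 + 0.627·0.4913) = 1.1183/1.3080451, so the relative speed is 0.85494c.
At |u| = 0.85494c, γ = (1 − 0.730922)^(−1/2) = 1.9278.
The clock on craft A records proper time, so ship B measures Δt = γΔτ = 1.9278 × 224 = 431.8 hours.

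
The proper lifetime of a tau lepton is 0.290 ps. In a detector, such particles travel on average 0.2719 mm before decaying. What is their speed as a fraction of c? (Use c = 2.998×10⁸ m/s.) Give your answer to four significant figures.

Let x = d/(cτ) = 2.719×10^-4 m / (2.998×10⁸ m/s × 2.900×10^-13 s) = 3.1274. Since d = βγcτ, x = βγ = β/√(1−β²).
Solving: β² = x²/(1+x²) = 9.78063/10.78063 = 0.907241, so β = 0.9525.

0.9525c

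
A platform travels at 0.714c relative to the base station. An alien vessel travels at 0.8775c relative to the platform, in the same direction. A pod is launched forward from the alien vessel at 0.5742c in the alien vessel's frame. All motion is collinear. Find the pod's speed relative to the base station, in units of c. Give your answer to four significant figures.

First combine the pod and alien vessel (S''→S'): u₁ = (0.5742 + 0.8775)/(1 + 0.5742×0.8775) = 1.4517/1.5038605 = 0.96532.
Then combine with the platform (S'→S): u = (0.96532 + 0.714)/(1 + 0.96532×0.714) = 1.67932/1.68923848 = 0.99413.

0.9941c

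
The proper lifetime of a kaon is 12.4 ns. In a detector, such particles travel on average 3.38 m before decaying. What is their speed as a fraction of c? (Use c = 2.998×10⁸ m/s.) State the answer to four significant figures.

0.6727c

Let x = d/(cτ) = 3.380 m / (2.998×10⁸ m/s × 1.240×10^-8 s) = 0.90921. Since d = βγcτ, x = βγ = β/√(1−β²).
Solving: β² = x²/(1+x²) = 0.826663/1.826663 = 0.452554, so β = 0.6727.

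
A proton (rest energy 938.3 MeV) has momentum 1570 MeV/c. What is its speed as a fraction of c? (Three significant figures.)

0.858c

pc/(mc²) = 1570/938.3 = 1.6732 = βγ = β/√(1−β²).
So β² = x²/(1 + x²) with x = 1.6732: x² = 2.7996, β² = 2.7996/3.7996 = 0.736814, β = 0.858.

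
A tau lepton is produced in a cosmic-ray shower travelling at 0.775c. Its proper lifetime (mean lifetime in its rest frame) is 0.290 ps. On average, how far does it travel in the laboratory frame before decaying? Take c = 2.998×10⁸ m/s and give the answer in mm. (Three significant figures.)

γ = 1/√(1 − β²) = 1/√(1 − 0.600625) = 1/√0.399375 = 1/0.631961 = 1.5824.
Lab-frame lifetime: Δt = γτ = 1.5824 × 0.290 ps = 0.4589 ps.
Distance: d = vΔt = 0.775 × 2.998×10⁸ m/s × 4.5890×10^-13 s = 1.07×10^-4 m = 0.107 mm.

0.107 mm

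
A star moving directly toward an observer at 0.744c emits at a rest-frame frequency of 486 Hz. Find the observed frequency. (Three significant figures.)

Relativistic Doppler (source moving toward): f_obs = f_src · √((1+β)/(1−β)).
With β = 0.744: factor = √(1.744/0.256) = 2.6101.
f_obs = 486 × 2.6101 = 1270 Hz.

1270 Hz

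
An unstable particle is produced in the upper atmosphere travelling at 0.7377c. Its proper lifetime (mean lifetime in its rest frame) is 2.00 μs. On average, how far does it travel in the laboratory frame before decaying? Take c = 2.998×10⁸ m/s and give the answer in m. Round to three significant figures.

655 m

With β = 0.7377, γ = 1/√(1 − 0.7377²) = 1/√0.45579871 = 1.4812.
Lab-frame lifetime: Δt = γτ = 1.4812 × 2.00 μs = 2.9624 μs.
Distance: d = vΔt = 0.7377 × 2.998×10⁸ m/s × 2.9624×10^-6 s = 655 m.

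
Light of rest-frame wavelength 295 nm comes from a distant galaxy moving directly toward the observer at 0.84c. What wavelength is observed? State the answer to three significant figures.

Relativistic Doppler for wavelength: λ_obs = λ_src · √((1−β)/(1+β)).
With β = 0.84: factor = √(0.16/1.84) = 0.29488.
λ_obs = 295 × 0.29488 = 87.0 nm.

87.0 nm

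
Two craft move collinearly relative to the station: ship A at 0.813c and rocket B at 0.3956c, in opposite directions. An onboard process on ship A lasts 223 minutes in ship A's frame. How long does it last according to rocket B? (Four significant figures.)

551.1 minutes

Speed of ship A in rocket B's frame: u = (v_A + v_B)/(1 + v_A v_B/c²) = (0.813 + 0.3956)/(1 + 0.813×0.3956) = 1.2086/1.3216228 = 0.91448; |u| = 0.91448c.
γ for this relative speed: γ = 1/√(1 − 0.836274) = 2.4714.
Ship A's interval is proper; time dilation gives Δt_B = γΔτ = 2.4714 × 223 minutes = 551.1 minutes.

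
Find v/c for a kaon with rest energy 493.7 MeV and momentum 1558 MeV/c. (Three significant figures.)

0.953

pc/(mc²) = 1558/493.7 = 3.1558 = βγ = β/√(1−β²).
So β² = x²/(1 + x²) with x = 3.1558: x² = 9.95907, β² = 9.95907/10.95907 = 0.908751, β = 0.953.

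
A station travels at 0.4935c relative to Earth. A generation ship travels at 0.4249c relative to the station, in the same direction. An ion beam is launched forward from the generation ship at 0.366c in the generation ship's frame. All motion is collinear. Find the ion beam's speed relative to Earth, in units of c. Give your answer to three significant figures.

Apply u = (u'+v)/(1+u'v) twice. Ion beam in the station frame: (0.366+0.4249)/(1+0.366·0.4249) = 0.7909/1.1555134 = 0.68446c.
That velocity, transformed to the rest frame of Earth: (0.68446+0.4935)/(1+0.68446·0.4935) = 1.17796/1.33778101 = 0.88053c.

0.881c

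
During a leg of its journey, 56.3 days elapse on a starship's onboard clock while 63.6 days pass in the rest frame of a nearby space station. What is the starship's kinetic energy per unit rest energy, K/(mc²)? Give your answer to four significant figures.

0.1297

The time-dilation ratio gives γ = 63.6/56.3 = 1.12966.
K/(mc²) = γ − 1 = 1.12966 − 1 = 0.1297.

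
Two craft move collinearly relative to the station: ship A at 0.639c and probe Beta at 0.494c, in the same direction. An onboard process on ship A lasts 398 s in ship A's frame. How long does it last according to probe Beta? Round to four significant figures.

407.2 s

The velocity of ship A relative to probe Beta is (0.639 − 0.494)c / (1 − 0.639×0.494) = 0.21188c; relative speed 0.21188c.
γ for this relative speed: γ = 1/√(1 − 0.0448931) = 1.0232.
The clock on ship A records proper time, so probe Beta measures Δt = γΔτ = 1.0232 × 398 = 407.2 s.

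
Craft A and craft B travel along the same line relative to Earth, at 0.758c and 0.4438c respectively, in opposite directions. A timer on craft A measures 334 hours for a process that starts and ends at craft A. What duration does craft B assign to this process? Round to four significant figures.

The velocity of craft A relative to craft B is (0.758 + 0.4438)c / (1 + 0.758×0.4438) = 0.89928c; relative speed 0.89928c.
At |u| = 0.89928c, γ = (1 − 0.808705)^(−1/2) = 2.2864.
Craft A's interval is proper; time dilation gives Δt_B = γΔτ = 2.2864 × 334 hours = 763.7 hours.

763.7 hours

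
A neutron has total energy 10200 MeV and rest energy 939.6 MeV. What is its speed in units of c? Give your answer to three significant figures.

0.996c

Total energy E = γmc² gives γ = 10200/939.6 = 10.856.
Hence β = √(1 − 1/γ²) = √(1 − 0.00848517) = √0.99151483 = 0.996.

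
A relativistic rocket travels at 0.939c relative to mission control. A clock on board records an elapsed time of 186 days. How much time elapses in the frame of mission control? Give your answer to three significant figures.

Lorentz factor: γ = (1 − 0.881721)^(−1/2) = 2.9077.
The onboard clock measures proper time, so the interval in the rest frame of mission control is dilated: Δt = γ·Δτ = 2.9077 × 186 days = 541 days.

541 days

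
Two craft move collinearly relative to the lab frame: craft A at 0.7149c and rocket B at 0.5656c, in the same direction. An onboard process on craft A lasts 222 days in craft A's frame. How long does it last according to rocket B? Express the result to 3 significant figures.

Transform craft A's velocity into rocket B's frame: (0.7149 − 0.5656)/(1 − 0.7149·0.5656) = 0.1493/0.59565256, so the relative speed is 0.25065c.
At |u| = 0.25065c, γ = (1 − 0.0628254)^(−1/2) = 1.033.
The clock on craft A records proper time, so rocket B measures Δt = γΔτ = 1.033 × 222 = 229 days.

229 days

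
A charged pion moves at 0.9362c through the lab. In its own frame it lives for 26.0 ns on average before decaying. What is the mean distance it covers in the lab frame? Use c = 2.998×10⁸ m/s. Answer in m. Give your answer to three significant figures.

20.8 m

γ = 1/√(1 − β²) = 1/√(1 − 0.87647044) = 1/√0.12352956 = 1/0.351468 = 2.8452.
Lab-frame lifetime: Δt = γτ = 2.8452 × 26.0 ns = 73.975 ns.
Distance: d = vΔt = 0.9362 × 2.998×10⁸ m/s × 7.3975×10^-8 s = 20.8 m.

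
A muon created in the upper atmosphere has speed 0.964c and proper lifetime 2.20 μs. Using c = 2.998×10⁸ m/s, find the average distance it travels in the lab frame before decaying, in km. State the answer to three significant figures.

With β = 0.964, γ = 1/√(1 − 0.964²) = 1/√0.070704 = 3.7608.
Lab-frame lifetime: Δt = γτ = 3.7608 × 2.20 μs = 8.2738 μs.
Distance: d = vΔt = 0.964 × 2.998×10⁸ m/s × 8.2738×10^-6 s = 2390 m = 2.39 km.

2.39 km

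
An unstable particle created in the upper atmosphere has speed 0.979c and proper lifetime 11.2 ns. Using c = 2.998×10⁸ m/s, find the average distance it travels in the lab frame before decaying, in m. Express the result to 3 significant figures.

16.1 m

With β = 0.979, γ = 1/√(1 − 0.979²) = 1/√0.041559 = 4.9053.
Lab-frame lifetime: Δt = γτ = 4.9053 × 11.2 ns = 54.939 ns.
Distance: d = vΔt = 0.979 × 2.998×10⁸ m/s × 5.4939×10^-8 s = 16.1 m.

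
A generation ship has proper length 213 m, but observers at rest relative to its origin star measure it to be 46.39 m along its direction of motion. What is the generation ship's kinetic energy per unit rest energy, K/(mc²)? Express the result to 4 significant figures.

γ = L₀/L = 213/46.39 = 4.59151.
K/(mc²) = γ − 1 = 4.59151 − 1 = 3.592.

3.592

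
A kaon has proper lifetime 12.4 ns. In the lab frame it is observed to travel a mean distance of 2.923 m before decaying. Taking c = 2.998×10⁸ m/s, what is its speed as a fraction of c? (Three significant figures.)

0.618c

d = βγcτ ⇒ βγ = d/(cτ) = 2.923 m / (3.71752 m) = 0.78628.
β = (βγ)/√(1+(βγ)²) = 0.78628/√1.618236 = 0.618.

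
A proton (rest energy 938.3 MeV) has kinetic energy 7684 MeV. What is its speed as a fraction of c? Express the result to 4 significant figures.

0.9941c

K = (γ−1)mc², so γ = 1 + 7684/938.3 = 9.1893.
Then v/c = √(1 − γ⁻²) = √(1 − 0.0118423) = √0.9881577 = 0.9941.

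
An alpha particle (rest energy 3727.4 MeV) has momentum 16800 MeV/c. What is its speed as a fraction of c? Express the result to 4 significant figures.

pc/(mc²) = 16800/3727.4 = 4.5072 = βγ = β/√(1−β²).
So β² = x²/(1 + x²) with x = 4.5072: x² = 20.3149, β² = 20.3149/21.3149 = 0.953084, β = 0.9763.

0.9763c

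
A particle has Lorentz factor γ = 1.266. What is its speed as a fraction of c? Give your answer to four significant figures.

0.6132c

β = √(1 − 1/γ²) = √(1 − 1/1.602756) = √0.376075 = 0.6132.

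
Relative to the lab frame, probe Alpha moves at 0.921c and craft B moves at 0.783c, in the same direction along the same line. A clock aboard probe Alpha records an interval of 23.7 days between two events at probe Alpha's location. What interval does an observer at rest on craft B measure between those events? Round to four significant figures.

27.27 days

Speed of probe Alpha in craft B's frame: u = (v_A − v_B)/(1 − v_A v_B/c²) = (0.921 − 0.783)/(1 − 0.921×0.783) = 0.138/0.278857 = 0.49488; |u| = 0.49488c.
At |u| = 0.49488c, γ = (1 − 0.244906)^(−1/2) = 1.1508.
Probe Alpha's interval is proper; time dilation gives Δt_B = γΔτ = 1.1508 × 23.7 days = 27.27 days.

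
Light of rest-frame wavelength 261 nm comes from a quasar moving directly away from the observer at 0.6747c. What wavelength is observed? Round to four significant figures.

Relativistic Doppler for wavelength: λ_obs = λ_src · √((1+β)/(1−β)).
With β = 0.6747: factor = √(1.6747/0.3253) = 2.269.
λ_obs = 261 × 2.269 = 592.2 nm.

592.2 nm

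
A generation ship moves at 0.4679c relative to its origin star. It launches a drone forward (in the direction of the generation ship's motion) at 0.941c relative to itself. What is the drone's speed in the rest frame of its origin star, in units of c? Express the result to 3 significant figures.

Relativistic velocity addition: u = (u' + v)/(1 + u'v/c²), with u' = 0.941c and v = 0.4679c.
Numerator: 0.941 + 0.4679 = 1.4089. Denominator: 1 + (0.941)(0.4679) = 1.4402939.
u = 1.4089/1.4402939 = 0.9782, so the speed is 0.978c.

0.978c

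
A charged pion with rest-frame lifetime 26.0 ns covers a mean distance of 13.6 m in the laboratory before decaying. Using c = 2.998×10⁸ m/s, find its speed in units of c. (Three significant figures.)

Lab distance = (lab lifetime)·v = γτ·βc, so βγ = d/(cτ) = 13.60/(2.998×10⁸ × 2.600×10^-8) = 1.7448.
With βγ = 1.7448: γ² = 1 + (βγ)² = 4.04433, and β = (βγ)/γ = 1.7448/2.01105 = 0.868.

0.868c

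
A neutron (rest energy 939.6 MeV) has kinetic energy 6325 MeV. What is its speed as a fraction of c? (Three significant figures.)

0.992c

γ = 1 + K/(mc²) = 1 + 6325/939.6 = 7.7316.
β = √(1 − 1/γ²) = √(1 − 0.0167287) = √0.9832713 = 0.992.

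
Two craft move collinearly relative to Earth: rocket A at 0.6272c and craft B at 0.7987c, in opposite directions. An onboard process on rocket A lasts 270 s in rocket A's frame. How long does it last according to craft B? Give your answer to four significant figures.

Speed of rocket A in craft B's frame: u = (v_A + v_B)/(1 + v_A v_B/c²) = (0.6272 + 0.7987)/(1 + 0.6272×0.7987) = 1.4259/1.50094464 = 0.95; |u| = 0.95c.
γ for this relative speed: γ = 1/√(1 − 0.9025) = 3.2026.
Rocket A's interval is proper; time dilation gives Δt_B = γΔτ = 3.2026 × 270 s = 864.7 s.

864.7 s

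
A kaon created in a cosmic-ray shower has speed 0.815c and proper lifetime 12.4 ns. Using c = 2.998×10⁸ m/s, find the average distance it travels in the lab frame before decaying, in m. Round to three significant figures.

5.23 m

β² = 0.664225, so γ = 1/√0.335775 = 1.7257.
Lab-frame lifetime: Δt = γτ = 1.7257 × 12.4 ns = 21.399 ns.
Distance: d = vΔt = 0.815 × 2.998×10⁸ m/s × 2.1399×10^-8 s = 5.23 m.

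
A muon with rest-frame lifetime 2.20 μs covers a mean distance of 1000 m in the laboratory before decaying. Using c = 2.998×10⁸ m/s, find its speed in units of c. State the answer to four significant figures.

0.8348c

d = βγcτ ⇒ βγ = d/(cτ) = 1000 m / (659.56 m) = 1.5162.
β = (βγ)/√(1+(βγ)²) = 1.5162/√3.29886 = 0.8348.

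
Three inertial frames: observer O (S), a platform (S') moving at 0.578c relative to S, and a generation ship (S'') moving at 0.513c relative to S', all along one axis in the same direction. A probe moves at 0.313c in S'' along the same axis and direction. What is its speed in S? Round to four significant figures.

0.9138c

Apply u = (u'+v)/(1+u'v) twice. Probe in the platform frame: (0.313+0.513)/(1+0.313·0.513) = 0.826/1.160569 = 0.71172c.
That velocity, transformed to the rest frame of observer O: (0.71172+0.578)/(1+0.71172·0.578) = 1.28972/1.41137416 = 0.9138c.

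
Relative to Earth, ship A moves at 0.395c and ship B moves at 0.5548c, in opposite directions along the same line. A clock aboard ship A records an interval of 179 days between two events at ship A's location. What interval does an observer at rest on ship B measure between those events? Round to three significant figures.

286 days

Transform ship A's velocity into ship B's frame: (0.395 + 0.5548)/(1 + 0.395·0.5548) = 0.9498/1.219146, so the relative speed is 0.77907c.
At |u| = 0.77907c, γ = (1 − 0.60695)^(−1/2) = 1.5951.
The clock on ship A records proper time, so ship B measures Δt = γΔτ = 1.5951 × 179 = 286 days.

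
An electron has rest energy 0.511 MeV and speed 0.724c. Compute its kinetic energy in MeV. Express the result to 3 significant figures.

β² = 0.524176, so γ = 1/√0.475824 = 1.4497.
Kinetic energy: K = (γ − 1)mc² = (1.4497 − 1) × 0.511 MeV = 0.4497 × 0.511 = 0.230 MeV.

0.230 MeV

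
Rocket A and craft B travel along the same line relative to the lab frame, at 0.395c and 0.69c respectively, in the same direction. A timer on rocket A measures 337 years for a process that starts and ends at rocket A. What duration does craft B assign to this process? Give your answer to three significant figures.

369 years

Transform rocket A's velocity into craft B's frame: (0.395 − 0.69)/(1 − 0.395·0.69) = −0.295/0.72745, so the relative speed is 0.40553c.
At |u| = 0.40553c, γ = (1 − 0.164455)^(−1/2) = 1.094.
The clock on rocket A records proper time, so craft B measures Δt = γΔτ = 1.094 × 337 = 369 years.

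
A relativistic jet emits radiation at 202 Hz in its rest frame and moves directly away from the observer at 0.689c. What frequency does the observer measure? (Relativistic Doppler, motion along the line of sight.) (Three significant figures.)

Relativistic Doppler (source moving away): f_obs = f_src · √((1−β)/(1+β)).
With β = 0.689: factor = √(0.311/1.689) = 0.42911.
f_obs = 202 × 0.42911 = 86.7 Hz.

86.7 Hz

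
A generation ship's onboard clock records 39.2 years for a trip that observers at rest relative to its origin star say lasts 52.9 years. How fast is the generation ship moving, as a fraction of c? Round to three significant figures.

γ = Δt/Δτ = 52.9/39.2 = 1.3495.
β = √(1 − 1/γ²) = √(1 − 0.549104) = √0.450896 = 0.671.

0.671c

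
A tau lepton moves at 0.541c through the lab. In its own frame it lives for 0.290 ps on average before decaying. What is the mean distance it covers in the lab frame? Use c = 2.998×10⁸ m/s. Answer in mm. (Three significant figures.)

0.0559 mm

γ = 1/√(1 − β²) = 1/√(1 − 0.292681) = 1/√0.707319 = 1/0.841023 = 1.189.
Lab-frame lifetime: Δt = γτ = 1.189 × 0.290 ps = 0.34481 ps.
Distance: d = vΔt = 0.541 × 2.998×10⁸ m/s × 3.4481×10^-13 s = 5.59×10^-5 m = 0.0559 mm.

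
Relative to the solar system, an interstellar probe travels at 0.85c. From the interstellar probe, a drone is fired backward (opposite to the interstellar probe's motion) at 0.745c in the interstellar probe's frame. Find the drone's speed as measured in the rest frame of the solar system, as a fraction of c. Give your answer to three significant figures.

In units of c, u = (u' + v)/(1 + u'v) with u' = −0.745 and v = 0.85.
Numerator: −0.745 + 0.85 = 0.105. Denominator: 1 + (−0.745)(0.85) = 0.36675.
u = 0.105/0.36675 = 0.2863, so the speed is 0.286c.

0.286c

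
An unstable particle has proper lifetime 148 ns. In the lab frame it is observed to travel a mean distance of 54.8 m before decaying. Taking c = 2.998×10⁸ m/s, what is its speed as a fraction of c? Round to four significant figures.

d = βγcτ ⇒ βγ = d/(cτ) = 54.80 m / (44.3704 m) = 1.2351.
β = (βγ)/√(1+(βγ)²) = 1.2351/√2.52547 = 0.7772.

0.7772c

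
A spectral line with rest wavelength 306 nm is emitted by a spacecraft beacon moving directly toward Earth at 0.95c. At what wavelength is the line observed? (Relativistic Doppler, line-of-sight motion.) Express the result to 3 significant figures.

49.0 nm

Relativistic Doppler for wavelength: λ_obs = λ_src · √((1−β)/(1+β)).
With β = 0.95: factor = √(0.05/1.95) = 0.16013.
λ_obs = 306 × 0.16013 = 49.0 nm.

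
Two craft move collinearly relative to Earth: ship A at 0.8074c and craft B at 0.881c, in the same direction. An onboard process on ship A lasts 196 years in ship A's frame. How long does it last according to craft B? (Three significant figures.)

203 years

The velocity of ship A relative to craft B is (0.8074 − 0.881)c / (1 − 0.8074×0.881) = −0.25495c; relative speed 0.25495c.
At |u| = 0.25495c, γ = (1 − 0.0649995)^(−1/2) = 1.0342.
The clock on ship A records proper time, so craft B measures Δt = γΔτ = 1.0342 × 196 = 203 years.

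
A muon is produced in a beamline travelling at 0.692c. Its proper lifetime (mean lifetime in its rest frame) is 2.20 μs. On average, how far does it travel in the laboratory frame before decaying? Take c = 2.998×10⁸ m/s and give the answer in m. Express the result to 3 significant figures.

632 m

γ = 1/√(1 − β²) = 1/√(1 − 0.478864) = 1/√0.521136 = 1/0.721897 = 1.3852.
Lab-frame lifetime: Δt = γτ = 1.3852 × 2.20 μs = 3.0474 μs.
Distance: d = vΔt = 0.692 × 2.998×10⁸ m/s × 3.0474×10^-6 s = 632 m.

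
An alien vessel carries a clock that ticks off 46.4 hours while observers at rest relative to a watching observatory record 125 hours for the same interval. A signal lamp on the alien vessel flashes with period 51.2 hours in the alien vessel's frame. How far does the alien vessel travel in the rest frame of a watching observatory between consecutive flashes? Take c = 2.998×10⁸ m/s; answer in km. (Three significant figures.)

The time-dilation ratio gives γ = 125/46.4 = 2.69397.
β = √(1 − 1/γ²) = 0.92855. Lab-frame period = γτ = 2.69397×51.2 hours = 137.93 hours. Distance = βc × γτ = 0.92855 × 2.998×10⁸ m/s × 496548 s = 1.3823×10^14 m = 1.38×10^11 km.

1.38×10^11 km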